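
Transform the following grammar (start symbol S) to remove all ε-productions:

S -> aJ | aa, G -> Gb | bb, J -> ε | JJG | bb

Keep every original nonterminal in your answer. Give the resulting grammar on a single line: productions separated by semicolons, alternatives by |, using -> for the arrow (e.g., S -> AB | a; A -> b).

Nullable set: {J}.
S -> aJ: J nullable, giving a | aJ.
Drop J -> ε.
J -> JJG: J, J nullable, giving G | JG | JJG.
Unchanged (no nullable symbols): S -> aa; G -> Gb; G -> bb; J -> bb.

S -> a | aJ | aa; G -> Gb | bb; J -> G | JG | bb | JJG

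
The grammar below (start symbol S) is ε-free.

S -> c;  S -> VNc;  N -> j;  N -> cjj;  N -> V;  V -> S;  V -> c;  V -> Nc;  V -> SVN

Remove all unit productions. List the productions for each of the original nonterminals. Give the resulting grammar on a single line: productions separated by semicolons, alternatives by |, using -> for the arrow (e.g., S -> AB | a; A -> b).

Unit productions: N->V, V->S.
Unit pairs (A ⇒* B via units): (N,S), (N,V), (V,S).
S: inherits non-unit rules of {S} → VNc | c.
N: inherits non-unit rules of {N, S, V} → Nc | SVN | VNc | c | cjj | j.
V: inherits non-unit rules of {S, V} → Nc | SVN | VNc | c.

S -> c | VNc; N -> c | j | Nc | SVN | VNc | cjj; V -> c | Nc | SVN | VNc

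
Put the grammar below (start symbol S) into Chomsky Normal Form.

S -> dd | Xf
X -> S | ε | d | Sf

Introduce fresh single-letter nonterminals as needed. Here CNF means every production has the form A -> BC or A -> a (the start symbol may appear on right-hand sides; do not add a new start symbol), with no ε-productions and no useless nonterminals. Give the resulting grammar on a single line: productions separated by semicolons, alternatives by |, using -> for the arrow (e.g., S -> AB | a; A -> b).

S -> f | BB | XA; A -> f; B -> d; X -> d | f | BB | SA | XA

Nullable: {X}; after ε-elimination: S -> f | Xf | dd; X -> S | d | Sf.
After unit-elimination: S -> f | Xf | dd; X -> d | f | Sf | Xf | dd.
TERM: introduce B -> d, A -> f and substitute in every rule of length ≥2.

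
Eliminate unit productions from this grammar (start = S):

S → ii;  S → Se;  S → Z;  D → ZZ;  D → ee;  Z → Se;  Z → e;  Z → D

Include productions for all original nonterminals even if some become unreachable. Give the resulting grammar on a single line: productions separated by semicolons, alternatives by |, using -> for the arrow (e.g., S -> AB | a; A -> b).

Unit productions: S->Z, Z->D.
Unit pairs (A ⇒* B via units): (S,D), (S,Z), (Z,D).
S: inherits non-unit rules of {D, S, Z} → Se | ZZ | e | ee | ii.
D: inherits non-unit rules of {D} → ZZ | ee.
Z: inherits non-unit rules of {D, Z} → Se | ZZ | e | ee.

S -> e | Se | ZZ | ee | ii; D -> ZZ | ee; Z -> e | Se | ZZ | ee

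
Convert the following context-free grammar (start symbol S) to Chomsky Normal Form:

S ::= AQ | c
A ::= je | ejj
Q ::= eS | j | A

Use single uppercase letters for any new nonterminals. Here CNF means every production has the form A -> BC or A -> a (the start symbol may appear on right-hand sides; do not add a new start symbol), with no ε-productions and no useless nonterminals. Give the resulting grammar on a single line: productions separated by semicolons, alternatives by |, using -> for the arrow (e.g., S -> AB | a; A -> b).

S -> c | AQ; A -> BD | CB; B -> e; C -> j; D -> CC; E -> CC; Q -> j | BE | BS | CB

No ε-productions.
After unit-elimination: S -> c | AQ; A -> je | ejj; Q -> j | eS | je | ejj.
TERM: introduce B -> e, C -> j and substitute in every rule of length ≥2.
BIN: A -> BCC becomes A -> BD, D -> CC; Q -> BCC becomes Q -> BE, E -> CC.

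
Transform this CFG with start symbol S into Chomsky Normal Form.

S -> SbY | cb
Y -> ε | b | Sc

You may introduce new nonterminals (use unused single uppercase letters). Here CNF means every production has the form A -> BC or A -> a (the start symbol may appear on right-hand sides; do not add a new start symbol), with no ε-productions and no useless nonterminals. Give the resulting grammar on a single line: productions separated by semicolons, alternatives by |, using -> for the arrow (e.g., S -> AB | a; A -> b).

S -> BA | SA | SC; A -> b; B -> c; C -> AY; Y -> b | SB

Nullable: {Y}; after ε-elimination: S -> Sb | cb | SbY; Y -> b | Sc.
No unit productions to eliminate.
TERM: introduce A -> b, B -> c and substitute in every rule of length ≥2.
BIN: S -> SAY becomes S -> SC, C -> AY.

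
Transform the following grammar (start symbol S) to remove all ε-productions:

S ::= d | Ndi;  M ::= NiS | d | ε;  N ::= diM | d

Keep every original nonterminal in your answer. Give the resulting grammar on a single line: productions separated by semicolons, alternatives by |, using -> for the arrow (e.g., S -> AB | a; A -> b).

S -> d | Ndi; M -> d | NiS; N -> d | di | diM

Nullable set: {M}.
Drop M -> ε.
N -> diM: M nullable, giving di | diM.
Unchanged (no nullable symbols): S -> Ndi; S -> d; M -> NiS; M -> d; N -> d.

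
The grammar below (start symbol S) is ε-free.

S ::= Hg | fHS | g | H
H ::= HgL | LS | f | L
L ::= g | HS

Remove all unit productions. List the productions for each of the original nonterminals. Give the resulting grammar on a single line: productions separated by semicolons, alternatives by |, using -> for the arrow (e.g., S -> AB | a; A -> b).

S -> f | g | HS | Hg | LS | HgL | fHS; H -> f | g | HS | LS | HgL; L -> g | HS

Unit productions: H->L, S->H.
Unit pairs (A ⇒* B via units): (H,L), (S,H), (S,L).
S: inherits non-unit rules of {H, L, S} → HS | Hg | HgL | LS | f | fHS | g.
H: inherits non-unit rules of {H, L} → HS | HgL | LS | f | g.
L: inherits non-unit rules of {L} → HS | g.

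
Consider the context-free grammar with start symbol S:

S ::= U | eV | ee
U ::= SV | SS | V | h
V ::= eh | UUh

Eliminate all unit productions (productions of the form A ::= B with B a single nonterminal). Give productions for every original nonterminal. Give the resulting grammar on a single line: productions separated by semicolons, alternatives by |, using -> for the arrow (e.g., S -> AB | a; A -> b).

S -> h | SS | SV | eV | ee | eh | UUh; U -> h | SS | SV | eh | UUh; V -> eh | UUh

Unit productions: S->U, U->V.
Unit pairs (A ⇒* B via units): (S,U), (S,V), (U,V).
S: inherits non-unit rules of {S, U, V} → SS | SV | UUh | eV | ee | eh | h.
U: inherits non-unit rules of {U, V} → SS | SV | UUh | eh | h.
V: inherits non-unit rules of {V} → UUh | eh.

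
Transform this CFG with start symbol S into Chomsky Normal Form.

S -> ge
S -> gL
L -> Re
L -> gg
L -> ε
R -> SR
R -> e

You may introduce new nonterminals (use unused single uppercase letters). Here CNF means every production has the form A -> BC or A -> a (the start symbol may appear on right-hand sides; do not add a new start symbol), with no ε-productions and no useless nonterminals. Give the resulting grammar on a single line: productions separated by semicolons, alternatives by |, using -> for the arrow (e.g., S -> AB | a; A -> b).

Nullable: {L}; after ε-elimination: S -> g | gL | ge; L -> Re | gg; R -> e | SR.
No unit productions to eliminate.
TERM: introduce A -> e, B -> g and substitute in every rule of length ≥2.

S -> g | BA | BL; A -> e; B -> g; L -> BB | RA; R -> e | SR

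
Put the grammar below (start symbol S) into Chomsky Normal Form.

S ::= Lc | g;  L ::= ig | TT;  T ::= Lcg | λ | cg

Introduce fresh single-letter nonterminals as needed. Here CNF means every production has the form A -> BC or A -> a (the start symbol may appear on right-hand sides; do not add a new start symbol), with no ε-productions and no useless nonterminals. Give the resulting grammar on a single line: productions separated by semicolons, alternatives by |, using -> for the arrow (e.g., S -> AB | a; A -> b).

S -> c | g | LA; A -> c; B -> g; C -> i; D -> AB; E -> AB; L -> AB | CB | LD | TT; T -> AB | LE

Nullable: {L, T}; after ε-elimination: S -> c | g | Lc; L -> T | TT | ig; T -> cg | Lcg.
After unit-elimination: S -> c | g | Lc; L -> TT | cg | ig | Lcg; T -> cg | Lcg.
TERM: introduce A -> c, B -> g, C -> i and substitute in every rule of length ≥2.
BIN: L -> LAB becomes L -> LD, D -> AB; T -> LAB becomes T -> LE, E -> AB.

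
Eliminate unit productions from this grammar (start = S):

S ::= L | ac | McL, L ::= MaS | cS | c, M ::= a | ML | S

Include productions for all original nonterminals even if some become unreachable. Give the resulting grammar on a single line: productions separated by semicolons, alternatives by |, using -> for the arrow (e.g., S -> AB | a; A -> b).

Unit productions: M->S, S->L.
Unit pairs (A ⇒* B via units): (M,L), (M,S), (S,L).
S: inherits non-unit rules of {L, S} → MaS | McL | ac | c | cS.
L: inherits non-unit rules of {L} → MaS | c | cS.
M: inherits non-unit rules of {L, M, S} → ML | MaS | McL | a | ac | c | cS.

S -> c | ac | cS | MaS | McL; L -> c | cS | MaS; M -> a | c | ML | ac | cS | MaS | McL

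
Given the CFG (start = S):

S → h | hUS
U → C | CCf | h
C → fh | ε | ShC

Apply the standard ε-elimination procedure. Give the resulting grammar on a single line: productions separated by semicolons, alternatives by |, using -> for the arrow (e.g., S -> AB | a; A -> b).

Nullable set: {C, U}.
S -> hUS: U nullable, giving hS | hUS.
Drop C -> ε.
C -> ShC: C nullable, giving Sh | ShC.
U -> C: C nullable, giving C.
U -> CCf: C, C nullable, giving CCf | Cf | f.
Unchanged (no nullable symbols): S -> h; C -> fh; U -> h.

S -> h | hS | hUS; C -> Sh | fh | ShC; U -> C | f | h | Cf | CCf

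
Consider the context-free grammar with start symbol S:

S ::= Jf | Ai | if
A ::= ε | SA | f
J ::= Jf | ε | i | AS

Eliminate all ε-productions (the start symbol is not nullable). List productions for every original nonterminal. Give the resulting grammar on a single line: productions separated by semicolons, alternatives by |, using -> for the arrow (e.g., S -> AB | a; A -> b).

Nullable set: {A, J}.
S -> Ai: A nullable, giving Ai | i.
S -> Jf: J nullable, giving Jf | f.
Drop A -> ε.
A -> SA: A nullable, giving S | SA.
Drop J -> ε.
J -> AS: A nullable, giving AS | S.
J -> Jf: J nullable, giving Jf | f.
Unchanged (no nullable symbols): S -> if; A -> f; J -> i.

S -> f | i | Ai | Jf | if; A -> S | f | SA; J -> S | f | i | AS | Jf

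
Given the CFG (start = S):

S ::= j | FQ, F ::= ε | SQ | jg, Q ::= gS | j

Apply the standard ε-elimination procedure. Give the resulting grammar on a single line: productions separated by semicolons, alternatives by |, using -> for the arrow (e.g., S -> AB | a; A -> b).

Nullable set: {F}.
S -> FQ: F nullable, giving FQ | Q.
Drop F -> ε.
Unchanged (no nullable symbols): S -> j; F -> SQ; F -> jg; Q -> gS; Q -> j.

S -> Q | j | FQ; F -> SQ | jg; Q -> j | gS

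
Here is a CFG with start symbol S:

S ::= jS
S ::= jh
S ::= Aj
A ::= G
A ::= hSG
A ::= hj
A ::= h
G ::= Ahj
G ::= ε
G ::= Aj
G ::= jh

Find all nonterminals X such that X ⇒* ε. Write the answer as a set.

{A, G}

Directly nullable (have an ε-rule): {G}.
A is nullable via A -> G (every symbol on the right is already known nullable).
Not nullable: S — each has a terminal in every rule's right-hand side or depends on a non-nullable symbol.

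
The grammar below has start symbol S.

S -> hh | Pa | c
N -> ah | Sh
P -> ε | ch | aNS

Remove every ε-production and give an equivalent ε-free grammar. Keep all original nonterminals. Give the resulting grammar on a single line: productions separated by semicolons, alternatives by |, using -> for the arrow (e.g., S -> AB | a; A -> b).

S -> a | c | Pa | hh; N -> Sh | ah; P -> ch | aNS

Nullable set: {P}.
S -> Pa: P nullable, giving Pa | a.
Drop P -> ε.
Unchanged (no nullable symbols): S -> c; S -> hh; N -> Sh; N -> ah; P -> aNS; P -> ch.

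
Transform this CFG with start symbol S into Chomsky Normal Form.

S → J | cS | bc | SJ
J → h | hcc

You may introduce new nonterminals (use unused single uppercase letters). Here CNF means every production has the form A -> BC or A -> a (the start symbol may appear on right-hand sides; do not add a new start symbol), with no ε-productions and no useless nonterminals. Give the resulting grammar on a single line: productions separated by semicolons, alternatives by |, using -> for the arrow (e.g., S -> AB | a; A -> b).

S -> h | AE | BS | CB | SJ; A -> h; B -> c; C -> b; D -> BB; E -> BB; J -> h | AD

No ε-productions.
After unit-elimination: S -> h | SJ | bc | cS | hcc; J -> h | hcc.
TERM: introduce C -> b, B -> c, A -> h and substitute in every rule of length ≥2.
BIN: J -> ABB becomes J -> AD, D -> BB; S -> ABB becomes S -> AE, E -> BB.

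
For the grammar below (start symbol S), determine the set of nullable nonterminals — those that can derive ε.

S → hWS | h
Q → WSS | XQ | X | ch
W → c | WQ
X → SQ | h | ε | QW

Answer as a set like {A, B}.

Directly nullable (have an ε-rule): {X}.
Q is nullable via Q -> X (every symbol on the right is already known nullable).
Not nullable: S, W — each has a terminal in every rule's right-hand side or depends on a non-nullable symbol.

{Q, X}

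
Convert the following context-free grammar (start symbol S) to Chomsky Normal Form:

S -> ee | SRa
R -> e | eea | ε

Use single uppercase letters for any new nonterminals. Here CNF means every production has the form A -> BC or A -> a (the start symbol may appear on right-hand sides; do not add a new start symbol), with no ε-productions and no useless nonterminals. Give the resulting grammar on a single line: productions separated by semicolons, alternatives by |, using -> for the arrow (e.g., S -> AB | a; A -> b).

Nullable: {R}; after ε-elimination: S -> Sa | ee | SRa; R -> e | eea.
No unit productions to eliminate.
TERM: introduce B -> a, A -> e and substitute in every rule of length ≥2.
BIN: R -> AAB becomes R -> AC, C -> AB; S -> SRB becomes S -> SD, D -> RB.

S -> AA | SB | SD; A -> e; B -> a; C -> AB; D -> RB; R -> e | AC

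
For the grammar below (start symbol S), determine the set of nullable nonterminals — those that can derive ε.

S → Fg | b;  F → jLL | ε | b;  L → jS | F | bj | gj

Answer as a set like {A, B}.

Directly nullable (have an ε-rule): {F}.
L is nullable via L -> F (every symbol on the right is already known nullable).
Not nullable: S — each has a terminal in every rule's right-hand side or depends on a non-nullable symbol.

{F, L}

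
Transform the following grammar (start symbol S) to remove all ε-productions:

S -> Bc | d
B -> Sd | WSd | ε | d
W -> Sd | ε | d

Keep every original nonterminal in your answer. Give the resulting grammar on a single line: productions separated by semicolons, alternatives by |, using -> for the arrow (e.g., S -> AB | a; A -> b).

Nullable set: {B, W}.
S -> Bc: B nullable, giving Bc | c.
Drop B -> ε.
B -> WSd: W nullable, giving Sd | WSd.
Drop W -> ε.
Unchanged (no nullable symbols): S -> d; B -> Sd; B -> d; W -> Sd; W -> d.

S -> c | d | Bc; B -> d | Sd | WSd; W -> d | Sd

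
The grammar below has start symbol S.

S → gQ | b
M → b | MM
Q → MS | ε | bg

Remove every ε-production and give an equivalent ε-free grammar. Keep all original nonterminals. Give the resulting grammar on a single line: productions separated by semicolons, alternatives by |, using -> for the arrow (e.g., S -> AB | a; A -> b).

S -> b | g | gQ; M -> b | MM; Q -> MS | bg

Nullable set: {Q}.
S -> gQ: Q nullable, giving g | gQ.
Drop Q -> ε.
Unchanged (no nullable symbols): S -> b; M -> MM; M -> b; Q -> MS; Q -> bg.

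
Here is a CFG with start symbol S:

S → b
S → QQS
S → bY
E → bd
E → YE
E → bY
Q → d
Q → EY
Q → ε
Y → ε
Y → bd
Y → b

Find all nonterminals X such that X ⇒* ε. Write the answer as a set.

{Q, Y}

Directly nullable (have an ε-rule): {Q, Y}.
Not nullable: E, S — each has a terminal in every rule's right-hand side or depends on a non-nullable symbol.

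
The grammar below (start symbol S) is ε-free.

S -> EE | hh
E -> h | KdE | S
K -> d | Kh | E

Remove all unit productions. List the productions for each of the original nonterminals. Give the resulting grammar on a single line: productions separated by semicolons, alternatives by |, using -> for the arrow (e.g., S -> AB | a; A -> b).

Unit productions: E->S, K->E.
Unit pairs (A ⇒* B via units): (E,S), (K,E), (K,S).
S: inherits non-unit rules of {S} → EE | hh.
E: inherits non-unit rules of {E, S} → EE | KdE | h | hh.
K: inherits non-unit rules of {E, K, S} → EE | KdE | Kh | d | h | hh.

S -> EE | hh; E -> h | EE | hh | KdE; K -> d | h | EE | Kh | hh | KdE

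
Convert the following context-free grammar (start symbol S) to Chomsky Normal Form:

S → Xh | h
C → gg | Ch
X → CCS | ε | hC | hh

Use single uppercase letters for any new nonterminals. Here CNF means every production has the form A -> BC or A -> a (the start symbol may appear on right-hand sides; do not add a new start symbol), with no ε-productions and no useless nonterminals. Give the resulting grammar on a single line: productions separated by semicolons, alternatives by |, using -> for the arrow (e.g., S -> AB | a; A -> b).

Nullable: {X}; after ε-elimination: S -> h | Xh; C -> Ch | gg; X -> hC | hh | CCS.
No unit productions to eliminate.
TERM: introduce B -> g, A -> h and substitute in every rule of length ≥2.
BIN: X -> CCS becomes X -> CD, D -> CS.

S -> h | XA; A -> h; B -> g; C -> BB | CA; D -> CS; X -> AA | AC | CD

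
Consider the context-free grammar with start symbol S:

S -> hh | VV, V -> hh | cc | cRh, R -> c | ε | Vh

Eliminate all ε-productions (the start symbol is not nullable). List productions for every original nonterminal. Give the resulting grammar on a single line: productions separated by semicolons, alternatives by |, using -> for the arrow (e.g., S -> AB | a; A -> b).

S -> VV | hh; R -> c | Vh; V -> cc | ch | hh | cRh

Nullable set: {R}.
Drop R -> ε.
V -> cRh: R nullable, giving cRh | ch.
Unchanged (no nullable symbols): S -> VV; S -> hh; R -> Vh; R -> c; V -> cc; V -> hh.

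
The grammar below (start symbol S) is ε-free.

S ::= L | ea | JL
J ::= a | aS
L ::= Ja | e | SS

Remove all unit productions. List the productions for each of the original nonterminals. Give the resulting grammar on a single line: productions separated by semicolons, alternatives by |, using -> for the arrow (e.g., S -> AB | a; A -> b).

Unit productions: S->L.
Unit pairs (A ⇒* B via units): (S,L).
S: inherits non-unit rules of {L, S} → JL | Ja | SS | e | ea.
J: inherits non-unit rules of {J} → a | aS.
L: inherits non-unit rules of {L} → Ja | SS | e.

S -> e | JL | Ja | SS | ea; J -> a | aS; L -> e | Ja | SS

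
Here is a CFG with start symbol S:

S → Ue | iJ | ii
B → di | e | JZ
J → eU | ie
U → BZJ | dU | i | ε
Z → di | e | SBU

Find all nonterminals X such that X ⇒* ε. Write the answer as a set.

{U}

Directly nullable (have an ε-rule): {U}.
Not nullable: B, J, S, Z — each has a terminal in every rule's right-hand side or depends on a non-nullable symbol.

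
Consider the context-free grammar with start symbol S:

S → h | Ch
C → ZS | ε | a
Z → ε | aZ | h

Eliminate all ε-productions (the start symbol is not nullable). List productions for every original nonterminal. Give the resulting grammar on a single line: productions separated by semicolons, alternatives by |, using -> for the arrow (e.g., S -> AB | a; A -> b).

S -> h | Ch; C -> S | a | ZS; Z -> a | h | aZ

Nullable set: {C, Z}.
S -> Ch: C nullable, giving Ch | h.
Drop C -> ε.
C -> ZS: Z nullable, giving S | ZS.
Drop Z -> ε.
Z -> aZ: Z nullable, giving a | aZ.
Unchanged (no nullable symbols): S -> h; C -> a; Z -> h.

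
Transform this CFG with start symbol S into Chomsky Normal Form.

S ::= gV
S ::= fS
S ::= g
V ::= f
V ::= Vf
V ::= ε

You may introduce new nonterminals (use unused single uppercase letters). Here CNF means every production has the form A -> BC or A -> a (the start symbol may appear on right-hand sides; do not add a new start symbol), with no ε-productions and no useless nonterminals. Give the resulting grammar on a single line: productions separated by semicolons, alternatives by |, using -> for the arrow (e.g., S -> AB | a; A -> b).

S -> g | AS | BV; A -> f; B -> g; V -> f | VA

Nullable: {V}; after ε-elimination: S -> g | fS | gV; V -> f | Vf.
No unit productions to eliminate.
TERM: introduce A -> f, B -> g and substitute in every rule of length ≥2.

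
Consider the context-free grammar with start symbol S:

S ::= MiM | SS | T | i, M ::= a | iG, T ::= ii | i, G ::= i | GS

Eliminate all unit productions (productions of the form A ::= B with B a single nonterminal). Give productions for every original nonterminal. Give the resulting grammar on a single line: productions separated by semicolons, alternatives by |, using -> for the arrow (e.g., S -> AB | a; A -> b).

Unit productions: S->T.
Unit pairs (A ⇒* B via units): (S,T).
S: inherits non-unit rules of {S, T} → MiM | SS | i | ii.
G: inherits non-unit rules of {G} → GS | i.
M: inherits non-unit rules of {M} → a | iG.
T: inherits non-unit rules of {T} → i | ii.

S -> i | SS | ii | MiM; G -> i | GS; M -> a | iG; T -> i | ii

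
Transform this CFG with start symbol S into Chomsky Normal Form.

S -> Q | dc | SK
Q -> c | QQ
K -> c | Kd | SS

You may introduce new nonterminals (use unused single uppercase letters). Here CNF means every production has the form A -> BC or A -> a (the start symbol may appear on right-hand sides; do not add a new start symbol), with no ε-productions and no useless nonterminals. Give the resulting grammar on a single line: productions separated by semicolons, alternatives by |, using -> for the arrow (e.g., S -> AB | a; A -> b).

S -> c | AB | QQ | SK; A -> d; B -> c; K -> c | KA | SS; Q -> c | QQ

No ε-productions.
After unit-elimination: S -> c | QQ | SK | dc; K -> c | Kd | SS; Q -> c | QQ.
TERM: introduce B -> c, A -> d and substitute in every rule of length ≥2.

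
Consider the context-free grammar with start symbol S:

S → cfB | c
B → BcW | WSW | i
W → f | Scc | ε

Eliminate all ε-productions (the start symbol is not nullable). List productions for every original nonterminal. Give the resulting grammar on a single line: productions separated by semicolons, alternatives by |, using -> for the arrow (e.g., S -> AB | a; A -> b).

Nullable set: {W}.
B -> BcW: W nullable, giving Bc | BcW.
B -> WSW: W, W nullable, giving S | SW | WS | WSW.
Drop W -> ε.
Unchanged (no nullable symbols): S -> c; S -> cfB; B -> i; W -> Scc; W -> f.

S -> c | cfB; B -> S | i | Bc | SW | WS | BcW | WSW; W -> f | Scc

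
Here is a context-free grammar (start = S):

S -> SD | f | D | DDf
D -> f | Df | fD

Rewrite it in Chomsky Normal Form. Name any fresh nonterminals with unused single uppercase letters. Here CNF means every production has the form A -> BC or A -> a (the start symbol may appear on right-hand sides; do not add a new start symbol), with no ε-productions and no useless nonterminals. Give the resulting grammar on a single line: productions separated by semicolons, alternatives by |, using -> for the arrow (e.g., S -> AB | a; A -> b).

No ε-productions.
After unit-elimination: S -> f | Df | SD | fD | DDf; D -> f | Df | fD.
TERM: introduce A -> f and substitute in every rule of length ≥2.
BIN: S -> DDA becomes S -> DB, B -> DA.

S -> f | AD | DA | DB | SD; A -> f; B -> DA; D -> f | AD | DA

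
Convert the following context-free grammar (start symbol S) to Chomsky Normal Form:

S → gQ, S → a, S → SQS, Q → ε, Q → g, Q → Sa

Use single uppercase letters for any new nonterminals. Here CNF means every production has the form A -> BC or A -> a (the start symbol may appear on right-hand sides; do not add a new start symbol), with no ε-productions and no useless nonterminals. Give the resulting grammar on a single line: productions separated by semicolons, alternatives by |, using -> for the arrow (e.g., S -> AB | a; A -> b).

S -> a | g | BQ | SC | SS; A -> a; B -> g; C -> QS; Q -> g | SA

Nullable: {Q}; after ε-elimination: S -> a | g | SS | gQ | SQS; Q -> g | Sa.
No unit productions to eliminate.
TERM: introduce A -> a, B -> g and substitute in every rule of length ≥2.
BIN: S -> SQS becomes S -> SC, C -> QS.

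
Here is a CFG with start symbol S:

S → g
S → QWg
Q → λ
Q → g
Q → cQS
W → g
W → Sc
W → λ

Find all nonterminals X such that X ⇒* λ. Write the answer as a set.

{Q, W}

Directly nullable (have an ε-rule): {Q, W}.
Not nullable: S — each has a terminal in every rule's right-hand side or depends on a non-nullable symbol.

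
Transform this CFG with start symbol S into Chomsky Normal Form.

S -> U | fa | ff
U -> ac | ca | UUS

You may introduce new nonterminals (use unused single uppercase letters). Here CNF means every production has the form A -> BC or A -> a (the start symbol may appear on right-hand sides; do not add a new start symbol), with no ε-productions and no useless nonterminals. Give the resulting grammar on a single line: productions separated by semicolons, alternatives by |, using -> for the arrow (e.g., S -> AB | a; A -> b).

S -> AB | BA | CA | CC | UD; A -> a; B -> c; C -> f; D -> US; E -> US; U -> AB | BA | UE

No ε-productions.
After unit-elimination: S -> ac | ca | fa | ff | UUS; U -> ac | ca | UUS.
TERM: introduce A -> a, B -> c, C -> f and substitute in every rule of length ≥2.
BIN: S -> UUS becomes S -> UD, D -> US; U -> UUS becomes U -> UE, E -> US.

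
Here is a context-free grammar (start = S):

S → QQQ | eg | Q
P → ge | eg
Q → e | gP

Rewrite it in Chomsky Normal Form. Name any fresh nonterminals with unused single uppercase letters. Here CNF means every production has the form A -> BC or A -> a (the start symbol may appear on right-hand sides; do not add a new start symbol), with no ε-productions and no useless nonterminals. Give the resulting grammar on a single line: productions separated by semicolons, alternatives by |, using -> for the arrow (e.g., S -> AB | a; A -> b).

No ε-productions.
After unit-elimination: S -> e | eg | gP | QQQ; P -> eg | ge; Q -> e | gP.
TERM: introduce A -> e, B -> g and substitute in every rule of length ≥2.
BIN: S -> QQQ becomes S -> QC, C -> QQ.

S -> e | AB | BP | QC; A -> e; B -> g; C -> QQ; P -> AB | BA; Q -> e | BP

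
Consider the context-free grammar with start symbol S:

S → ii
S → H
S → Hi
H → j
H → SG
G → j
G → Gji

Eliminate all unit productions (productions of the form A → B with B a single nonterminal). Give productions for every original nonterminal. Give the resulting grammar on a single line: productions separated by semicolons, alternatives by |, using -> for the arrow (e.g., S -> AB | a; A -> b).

S -> j | Hi | SG | ii; G -> j | Gji; H -> j | SG

Unit productions: S->H.
Unit pairs (A ⇒* B via units): (S,H).
S: inherits non-unit rules of {H, S} → Hi | SG | ii | j.
G: inherits non-unit rules of {G} → Gji | j.
H: inherits non-unit rules of {H} → SG | j.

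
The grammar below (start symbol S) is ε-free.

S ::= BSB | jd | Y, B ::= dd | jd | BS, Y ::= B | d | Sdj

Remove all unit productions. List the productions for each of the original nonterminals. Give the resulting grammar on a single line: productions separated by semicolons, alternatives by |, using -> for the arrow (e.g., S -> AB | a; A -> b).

Unit productions: S->Y, Y->B.
Unit pairs (A ⇒* B via units): (S,B), (S,Y), (Y,B).
S: inherits non-unit rules of {B, S, Y} → BS | BSB | Sdj | d | dd | jd.
B: inherits non-unit rules of {B} → BS | dd | jd.
Y: inherits non-unit rules of {B, Y} → BS | Sdj | d | dd | jd.

S -> d | BS | dd | jd | BSB | Sdj; B -> BS | dd | jd; Y -> d | BS | dd | jd | Sdj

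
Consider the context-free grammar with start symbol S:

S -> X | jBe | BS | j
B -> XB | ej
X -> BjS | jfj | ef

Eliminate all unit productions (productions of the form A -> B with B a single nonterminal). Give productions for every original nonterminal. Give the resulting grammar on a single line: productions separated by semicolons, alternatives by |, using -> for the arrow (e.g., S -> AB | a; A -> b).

Unit productions: S->X.
Unit pairs (A ⇒* B via units): (S,X).
S: inherits non-unit rules of {S, X} → BS | BjS | ef | j | jBe | jfj.
B: inherits non-unit rules of {B} → XB | ej.
X: inherits non-unit rules of {X} → BjS | ef | jfj.

S -> j | BS | ef | BjS | jBe | jfj; B -> XB | ej; X -> ef | BjS | jfj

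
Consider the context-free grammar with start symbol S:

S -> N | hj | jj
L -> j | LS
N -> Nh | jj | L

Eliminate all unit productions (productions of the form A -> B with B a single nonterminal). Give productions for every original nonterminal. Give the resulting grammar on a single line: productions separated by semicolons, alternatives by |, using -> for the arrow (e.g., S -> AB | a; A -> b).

S -> j | LS | Nh | hj | jj; L -> j | LS; N -> j | LS | Nh | jj

Unit productions: N->L, S->N.
Unit pairs (A ⇒* B via units): (N,L), (S,L), (S,N).
S: inherits non-unit rules of {L, N, S} → LS | Nh | hj | j | jj.
L: inherits non-unit rules of {L} → LS | j.
N: inherits non-unit rules of {L, N} → LS | Nh | j | jj.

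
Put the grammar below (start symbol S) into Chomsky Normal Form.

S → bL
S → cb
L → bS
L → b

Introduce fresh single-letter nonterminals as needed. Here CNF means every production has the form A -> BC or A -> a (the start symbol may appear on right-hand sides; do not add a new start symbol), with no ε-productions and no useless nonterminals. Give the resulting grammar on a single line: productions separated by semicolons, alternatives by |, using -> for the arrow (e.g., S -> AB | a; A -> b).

No ε-productions.
No unit productions to eliminate.
TERM: introduce A -> b, B -> c and substitute in every rule of length ≥2.

S -> AL | BA; A -> b; B -> c; L -> b | AS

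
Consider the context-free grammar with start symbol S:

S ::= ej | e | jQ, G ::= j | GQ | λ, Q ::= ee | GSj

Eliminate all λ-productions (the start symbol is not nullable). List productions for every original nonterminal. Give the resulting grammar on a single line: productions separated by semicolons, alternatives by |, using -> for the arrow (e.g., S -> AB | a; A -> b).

S -> e | ej | jQ; G -> Q | j | GQ; Q -> Sj | ee | GSj

Nullable set: {G}.
Drop G -> λ.
G -> GQ: G nullable, giving GQ | Q.
Q -> GSj: G nullable, giving GSj | Sj.
Unchanged (no nullable symbols): S -> e; S -> ej; S -> jQ; G -> j; Q -> ee.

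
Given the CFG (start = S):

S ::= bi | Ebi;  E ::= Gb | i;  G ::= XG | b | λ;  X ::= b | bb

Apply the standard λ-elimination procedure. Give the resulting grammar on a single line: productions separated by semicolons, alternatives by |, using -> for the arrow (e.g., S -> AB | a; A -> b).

S -> bi | Ebi; E -> b | i | Gb; G -> X | b | XG; X -> b | bb

Nullable set: {G}.
E -> Gb: G nullable, giving Gb | b.
Drop G -> λ.
G -> XG: G nullable, giving X | XG.
Unchanged (no nullable symbols): S -> Ebi; S -> bi; E -> i; G -> b; X -> b; X -> bb.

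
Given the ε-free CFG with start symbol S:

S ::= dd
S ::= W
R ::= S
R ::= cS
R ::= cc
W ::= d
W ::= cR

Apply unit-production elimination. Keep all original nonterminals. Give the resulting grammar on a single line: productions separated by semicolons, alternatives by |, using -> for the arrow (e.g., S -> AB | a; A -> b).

Unit productions: R->S, S->W.
Unit pairs (A ⇒* B via units): (R,S), (R,W), (S,W).
S: inherits non-unit rules of {S, W} → cR | d | dd.
R: inherits non-unit rules of {R, S, W} → cR | cS | cc | d | dd.
W: inherits non-unit rules of {W} → cR | d.

S -> d | cR | dd; R -> d | cR | cS | cc | dd; W -> d | cR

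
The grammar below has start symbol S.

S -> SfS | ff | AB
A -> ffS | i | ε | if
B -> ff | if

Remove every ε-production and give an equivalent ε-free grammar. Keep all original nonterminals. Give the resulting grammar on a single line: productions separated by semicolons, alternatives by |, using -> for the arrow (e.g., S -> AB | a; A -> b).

S -> B | AB | ff | SfS; A -> i | if | ffS; B -> ff | if

Nullable set: {A}.
S -> AB: A nullable, giving AB | B.
Drop A -> ε.
Unchanged (no nullable symbols): S -> SfS; S -> ff; A -> ffS; A -> i; A -> if; B -> ff; B -> if.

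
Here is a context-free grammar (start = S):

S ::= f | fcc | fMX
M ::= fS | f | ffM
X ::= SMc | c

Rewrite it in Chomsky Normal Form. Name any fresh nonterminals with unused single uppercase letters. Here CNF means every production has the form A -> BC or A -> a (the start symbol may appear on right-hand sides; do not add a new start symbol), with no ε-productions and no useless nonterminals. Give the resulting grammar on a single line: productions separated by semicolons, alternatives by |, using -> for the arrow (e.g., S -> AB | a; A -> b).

No ε-productions.
No unit productions to eliminate.
TERM: introduce B -> c, A -> f and substitute in every rule of length ≥2.
BIN: M -> AAM becomes M -> AC, C -> AM; S -> ABB becomes S -> AD, D -> BB; S -> AMX becomes S -> AE, E -> MX; X -> SMB becomes X -> SF, F -> MB.

S -> f | AD | AE; A -> f; B -> c; C -> AM; D -> BB; E -> MX; F -> MB; M -> f | AC | AS; X -> c | SF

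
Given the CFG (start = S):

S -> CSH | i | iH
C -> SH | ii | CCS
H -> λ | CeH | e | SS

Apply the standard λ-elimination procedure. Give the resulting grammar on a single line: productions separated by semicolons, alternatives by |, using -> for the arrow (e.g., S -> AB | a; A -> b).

Nullable set: {H}.
S -> CSH: H nullable, giving CS | CSH.
S -> iH: H nullable, giving i | iH.
C -> SH: H nullable, giving S | SH.
Drop H -> λ.
H -> CeH: H nullable, giving Ce | CeH.
Unchanged (no nullable symbols): S -> i; C -> CCS; C -> ii; H -> SS; H -> e.

S -> i | CS | iH | CSH; C -> S | SH | ii | CCS; H -> e | Ce | SS | CeH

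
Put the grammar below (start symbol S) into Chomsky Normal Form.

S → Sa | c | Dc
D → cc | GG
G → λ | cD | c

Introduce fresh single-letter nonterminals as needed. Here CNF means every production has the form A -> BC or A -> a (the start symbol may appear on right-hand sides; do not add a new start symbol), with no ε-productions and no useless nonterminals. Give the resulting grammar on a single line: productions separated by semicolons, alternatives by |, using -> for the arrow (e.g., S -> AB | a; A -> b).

S -> c | DA | SB; A -> c; B -> a; D -> c | AA | AD | GG; G -> c | AD

Nullable: {D, G}; after ε-elimination: S -> c | Dc | Sa; D -> G | GG | cc; G -> c | cD.
After unit-elimination: S -> c | Dc | Sa; D -> c | GG | cD | cc; G -> c | cD.
TERM: introduce B -> a, A -> c and substitute in every rule of length ≥2.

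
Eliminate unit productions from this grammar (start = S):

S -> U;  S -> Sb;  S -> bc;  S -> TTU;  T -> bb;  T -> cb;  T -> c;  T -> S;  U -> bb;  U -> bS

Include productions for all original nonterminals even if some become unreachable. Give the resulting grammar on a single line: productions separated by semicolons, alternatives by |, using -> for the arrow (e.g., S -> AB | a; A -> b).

Unit productions: S->U, T->S.
Unit pairs (A ⇒* B via units): (S,U), (T,S), (T,U).
S: inherits non-unit rules of {S, U} → Sb | TTU | bS | bb | bc.
T: inherits non-unit rules of {S, T, U} → Sb | TTU | bS | bb | bc | c | cb.
U: inherits non-unit rules of {U} → bS | bb.

S -> Sb | bS | bb | bc | TTU; T -> c | Sb | bS | bb | bc | cb | TTU; U -> bS | bb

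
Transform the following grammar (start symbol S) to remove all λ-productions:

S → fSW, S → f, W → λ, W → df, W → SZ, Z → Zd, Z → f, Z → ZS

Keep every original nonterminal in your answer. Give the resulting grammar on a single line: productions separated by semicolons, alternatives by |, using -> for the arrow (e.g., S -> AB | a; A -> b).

S -> f | fS | fSW; W -> SZ | df; Z -> f | ZS | Zd

Nullable set: {W}.
S -> fSW: W nullable, giving fS | fSW.
Drop W -> λ.
Unchanged (no nullable symbols): S -> f; W -> SZ; W -> df; Z -> ZS; Z -> Zd; Z -> f.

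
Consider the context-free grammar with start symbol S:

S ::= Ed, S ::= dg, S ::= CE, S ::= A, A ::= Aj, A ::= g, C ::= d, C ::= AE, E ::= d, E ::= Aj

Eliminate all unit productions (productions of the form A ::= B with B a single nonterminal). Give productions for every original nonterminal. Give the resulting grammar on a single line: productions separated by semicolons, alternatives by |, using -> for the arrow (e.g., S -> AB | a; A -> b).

S -> g | Aj | CE | Ed | dg; A -> g | Aj; C -> d | AE; E -> d | Aj

Unit productions: S->A.
Unit pairs (A ⇒* B via units): (S,A).
S: inherits non-unit rules of {A, S} → Aj | CE | Ed | dg | g.
A: inherits non-unit rules of {A} → Aj | g.
C: inherits non-unit rules of {C} → AE | d.
E: inherits non-unit rules of {E} → Aj | d.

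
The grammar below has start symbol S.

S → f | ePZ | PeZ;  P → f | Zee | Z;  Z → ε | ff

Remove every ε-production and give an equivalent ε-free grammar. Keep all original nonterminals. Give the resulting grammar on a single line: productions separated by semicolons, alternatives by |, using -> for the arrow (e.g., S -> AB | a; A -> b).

S -> e | f | Pe | eP | eZ | PeZ | ePZ; P -> Z | f | ee | Zee; Z -> ff

Nullable set: {P, Z}.
S -> PeZ: P, Z nullable, giving Pe | PeZ | e | eZ.
S -> ePZ: P, Z nullable, giving e | eP | ePZ | eZ.
P -> Z: Z nullable, giving Z.
P -> Zee: Z nullable, giving Zee | ee.
Drop Z -> ε.
Unchanged (no nullable symbols): S -> f; P -> f; Z -> ff.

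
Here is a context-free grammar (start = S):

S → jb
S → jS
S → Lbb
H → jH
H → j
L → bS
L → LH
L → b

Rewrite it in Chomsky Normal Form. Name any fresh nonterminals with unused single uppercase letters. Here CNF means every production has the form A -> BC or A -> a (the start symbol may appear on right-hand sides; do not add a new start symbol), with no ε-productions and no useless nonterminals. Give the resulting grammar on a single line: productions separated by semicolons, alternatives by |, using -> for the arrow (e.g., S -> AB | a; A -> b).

S -> AB | AS | LC; A -> j; B -> b; C -> BB; H -> j | AH; L -> b | BS | LH

No ε-productions.
No unit productions to eliminate.
TERM: introduce B -> b, A -> j and substitute in every rule of length ≥2.
BIN: S -> LBB becomes S -> LC, C -> BB.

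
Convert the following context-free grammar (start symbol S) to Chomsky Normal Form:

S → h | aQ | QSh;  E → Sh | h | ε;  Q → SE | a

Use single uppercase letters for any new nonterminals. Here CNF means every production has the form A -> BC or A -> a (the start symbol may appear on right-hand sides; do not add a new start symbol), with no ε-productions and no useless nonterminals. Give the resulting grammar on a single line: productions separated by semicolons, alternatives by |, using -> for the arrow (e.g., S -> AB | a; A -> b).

S -> h | BQ | QD; A -> h; B -> a; C -> SA; D -> SA; E -> h | SA; Q -> a | h | BQ | QC | SE

Nullable: {E}; after ε-elimination: S -> h | aQ | QSh; E -> h | Sh; Q -> S | a | SE.
After unit-elimination: S -> h | aQ | QSh; E -> h | Sh; Q -> a | h | SE | aQ | QSh.
TERM: introduce B -> a, A -> h and substitute in every rule of length ≥2.
BIN: Q -> QSA becomes Q -> QC, C -> SA; S -> QSA becomes S -> QD, D -> SA.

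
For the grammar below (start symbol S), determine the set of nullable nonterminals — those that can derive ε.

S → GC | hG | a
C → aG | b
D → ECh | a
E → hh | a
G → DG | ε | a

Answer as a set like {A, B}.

Directly nullable (have an ε-rule): {G}.
Not nullable: C, D, E, S — each has a terminal in every rule's right-hand side or depends on a non-nullable symbol.

{G}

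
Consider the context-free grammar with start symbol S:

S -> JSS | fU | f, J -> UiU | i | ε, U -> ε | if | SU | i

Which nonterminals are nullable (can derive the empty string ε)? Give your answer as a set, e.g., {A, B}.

{J, U}

Directly nullable (have an ε-rule): {J, U}.
Not nullable: S — each has a terminal in every rule's right-hand side or depends on a non-nullable symbol.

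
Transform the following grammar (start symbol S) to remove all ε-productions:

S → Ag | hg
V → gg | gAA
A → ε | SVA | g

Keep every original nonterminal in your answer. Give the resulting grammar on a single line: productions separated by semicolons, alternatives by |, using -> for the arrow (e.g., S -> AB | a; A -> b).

Nullable set: {A}.
S -> Ag: A nullable, giving Ag | g.
Drop A -> ε.
A -> SVA: A nullable, giving SV | SVA.
V -> gAA: A, A nullable, giving g | gA | gAA.
Unchanged (no nullable symbols): S -> hg; A -> g; V -> gg.

S -> g | Ag | hg; A -> g | SV | SVA; V -> g | gA | gg | gAA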